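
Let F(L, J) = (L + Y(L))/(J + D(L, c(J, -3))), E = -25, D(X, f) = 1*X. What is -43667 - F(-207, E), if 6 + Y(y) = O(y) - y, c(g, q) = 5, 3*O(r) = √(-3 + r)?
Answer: -5065375/116 + I*√210/696 ≈ -43667.0 + 0.020821*I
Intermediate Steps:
O(r) = √(-3 + r)/3
D(X, f) = X
Y(y) = -6 - y + √(-3 + y)/3 (Y(y) = -6 + (√(-3 + y)/3 - y) = -6 + (-y + √(-3 + y)/3) = -6 - y + √(-3 + y)/3)
F(L, J) = (-6 + √(-3 + L)/3)/(J + L) (F(L, J) = (L + (-6 - L + √(-3 + L)/3))/(J + L) = (-6 + √(-3 + L)/3)/(J + L))
-43667 - F(-207, E) = -43667 - (-6 + √(-3 - 207)/3)/(-25 - 207) = -43667 - (-6 + √(-210)/3)/(-232) = -43667 - (-1)*(-6 + (I*√210)/3)/232 = -43667 - (-1)*(-6 + I*√210/3)/232 = -43667 - (3/116 - I*√210/696) = -43667 + (-3/116 + I*√210/696) = -5065375/116 + I*√210/696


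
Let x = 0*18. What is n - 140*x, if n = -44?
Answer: -44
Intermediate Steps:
x = 0
n - 140*x = -44 - 140*0 = -44 + 0 = -44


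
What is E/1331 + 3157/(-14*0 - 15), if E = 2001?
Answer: -4171952/19965 ≈ -208.96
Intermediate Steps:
E/1331 + 3157/(-14*0 - 15) = 2001/1331 + 3157/(-14*0 - 15) = 2001*(1/1331) + 3157/(0 - 15) = 2001/1331 + 3157/(-15) = 2001/1331 + 3157*(-1/15) = 2001/1331 - 3157/15 = -4171952/19965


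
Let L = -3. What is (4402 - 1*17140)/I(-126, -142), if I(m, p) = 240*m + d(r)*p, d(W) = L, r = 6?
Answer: 2123/4969 ≈ 0.42725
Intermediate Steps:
d(W) = -3
I(m, p) = -3*p + 240*m (I(m, p) = 240*m - 3*p = -3*p + 240*m)
(4402 - 1*17140)/I(-126, -142) = (4402 - 1*17140)/(-3*(-142) + 240*(-126)) = (4402 - 17140)/(426 - 30240) = -12738/(-29814) = -12738*(-1/29814) = 2123/4969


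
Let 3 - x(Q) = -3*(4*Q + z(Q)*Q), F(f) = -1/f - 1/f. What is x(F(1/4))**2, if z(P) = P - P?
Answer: 8649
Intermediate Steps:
z(P) = 0
F(f) = -2/f
x(Q) = 3 + 12*Q (x(Q) = 3 - (-3)*(4*Q + 0*Q) = 3 - (-3)*(4*Q + 0) = 3 - (-3)*4*Q = 3 - (-12)*Q = 3 + 12*Q)
x(F(1/4))**2 = (3 + 12*(-2/(1/4)))**2 = (3 + 12*(-2/1/4))**2 = (3 + 12*(-2*4))**2 = (3 + 12*(-8))**2 = (3 - 96)**2 = (-93)**2 = 8649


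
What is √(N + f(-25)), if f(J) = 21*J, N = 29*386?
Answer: √10669 ≈ 103.29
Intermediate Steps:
N = 11194
√(N + f(-25)) = √(11194 + 21*(-25)) = √(11194 - 525) = √10669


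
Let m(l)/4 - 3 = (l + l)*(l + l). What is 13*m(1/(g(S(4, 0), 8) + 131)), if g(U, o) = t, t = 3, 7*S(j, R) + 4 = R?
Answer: 700336/4489 ≈ 156.01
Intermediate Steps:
S(j, R) = -4/7 + R/7
g(U, o) = 3
m(l) = 12 + 16*l² (m(l) = 12 + 4*((l + l)*(l + l)) = 12 + 4*((2*l)*(2*l)) = 12 + 4*(4*l²) = 12 + 16*l²)
13*m(1/(g(S(4, 0), 8) + 131)) = 13*(12 + 16*(1/(3 + 131))²) = 13*(12 + 16*(1/134)²) = 13*(12 + 16*(1/17956)) = 13*(12 + 4/4489) = 13*(53872/4489) = 700336/4489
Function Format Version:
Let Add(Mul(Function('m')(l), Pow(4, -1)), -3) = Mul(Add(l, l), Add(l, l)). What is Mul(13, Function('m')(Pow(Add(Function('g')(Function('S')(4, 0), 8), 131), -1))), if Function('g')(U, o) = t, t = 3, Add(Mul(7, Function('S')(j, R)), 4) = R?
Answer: Rational(700336, 4489) ≈ 156.01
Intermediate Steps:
Function('S')(j, R) = Add(Rational(-4, 7), Mul(Rational(1, 7), R))
Function('g')(U, o) = 3
Function('m')(l) = Add(12, Mul(16, Pow(l, 2))) (Function('m')(l) = Add(12, Mul(4, Mul(Add(l, l), Add(l, l)))) = Add(12, Mul(4, Mul(Mul(2, l), Mul(2, l)))) = Add(12, Mul(4, Mul(4, Pow(l, 2)))) = Add(12, Mul(16, Pow(l, 2))))
Mul(13, Function('m')(Pow(Add(Function('g')(Function('S')(4, 0), 8), 131), -1))) = Mul(13, Add(12, Mul(16, Pow(Pow(Add(3, 131), -1), 2)))) = Mul(13, Add(12, Mul(16, Pow(Pow(134, -1), 2)))) = Mul(13, Add(12, Mul(16, Pow(Rational(1, 134), 2)))) = Mul(13, Add(12, Mul(16, Rational(1, 17956)))) = Mul(13, Add(12, Rational(4, 4489))) = Mul(13, Rational(53872, 4489)) = Rational(700336, 4489)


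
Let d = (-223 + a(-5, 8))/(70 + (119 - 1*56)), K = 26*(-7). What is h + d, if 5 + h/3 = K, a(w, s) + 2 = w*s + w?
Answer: -74883/133 ≈ -563.03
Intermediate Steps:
a(w, s) = -2 + w + s*w (a(w, s) = -2 + (w*s + w) = -2 + (s*w + w) = -2 + (w + s*w) = -2 + w + s*w)
K = -182
d = -270/133 (d = (-223 + (-2 - 5 + 8*(-5)))/(70 + (119 - 1*56)) = (-223 + (-2 - 5 - 40))/(70 + (119 - 56)) = (-223 - 47)/(70 + 63) = -270/133 ≈ -2.0301)
h = -561 (h = -15 + 3*(-182) = -15 - 546 = -561)
h + d = -561 - 270/133 = -74883/133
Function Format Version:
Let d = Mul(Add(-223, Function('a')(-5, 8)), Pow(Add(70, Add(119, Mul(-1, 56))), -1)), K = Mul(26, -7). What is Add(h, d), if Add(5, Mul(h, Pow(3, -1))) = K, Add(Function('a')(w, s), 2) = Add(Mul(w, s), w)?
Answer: Rational(-74883, 133) ≈ -563.03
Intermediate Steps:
Function('a')(w, s) = Add(-2, w, Mul(s, w)) (Function('a')(w, s) = Add(-2, Add(Mul(w, s), w)) = Add(-2, Add(Mul(s, w), w)) = Add(-2, Add(w, Mul(s, w))) = Add(-2, w, Mul(s, w)))
K = -182
d = Rational(-270, 133) (d = Mul(Add(-223, Add(-2, -5, Mul(8, -5))), Pow(Add(70, Add(119, Mul(-1, 56))), -1)) = Mul(Add(-223, Add(-2, -5, -40)), Pow(Add(70, Add(119, -56)), -1)) = Mul(Add(-223, -47), Pow(Add(70, 63), -1)) = Mul(-270, Pow(133, -1)) = Mul(-270, Rational(1, 133)) = Rational(-270, 133) ≈ -2.0301)
h = -561 (h = Add(-15, Mul(3, -182)) = Add(-15, -546) = -561)
Add(h, d) = Add(-561, Rational(-270, 133)) = Rational(-74883, 133)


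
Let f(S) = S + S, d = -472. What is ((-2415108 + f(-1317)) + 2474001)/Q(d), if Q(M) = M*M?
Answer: 56259/222784 ≈ 0.25253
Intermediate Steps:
f(S) = 2*S
Q(M) = M²
((-2415108 + f(-1317)) + 2474001)/Q(d) = ((-2415108 + 2*(-1317)) + 2474001)/((-472)²) = ((-2415108 - 2634) + 2474001)/222784 = (-2417742 + 2474001)*(1/222784) = 56259*(1/222784) = 56259/222784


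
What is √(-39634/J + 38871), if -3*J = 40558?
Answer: 2*√81563427165/2897 ≈ 197.16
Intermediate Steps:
J = -40558/3 (J = -⅓*40558 = -40558/3 ≈ -13519.)
√(-39634/J + 38871) = √(-39634/(-40558/3) + 38871) = √(-39634*(-3/40558) + 38871) = √(8493/2897 + 38871) = √(112617780/2897) = 2*√81563427165/2897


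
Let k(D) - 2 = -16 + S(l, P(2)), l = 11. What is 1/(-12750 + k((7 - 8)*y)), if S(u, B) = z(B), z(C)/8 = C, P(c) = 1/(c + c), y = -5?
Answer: -1/12762 ≈ -7.8358e-5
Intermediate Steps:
P(c) = 1/(2*c)
z(C) = 8*C
S(u, B) = 8*B
k(D) = -12 (k(D) = 2 + (-16 + 8*((1/2)/2)) = 2 + (-16 + 8*((1/2)*(1/2))) = 2 + (-16 + 8*(1/4)) = 2 + (-16 + 2) = 2 - 14 = -12)
1/(-12750 + k((7 - 8)*y)) = 1/(-12750 - 12) = 1/(-12762) = -1/12762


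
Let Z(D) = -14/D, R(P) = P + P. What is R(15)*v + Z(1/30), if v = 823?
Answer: 24270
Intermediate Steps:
R(P) = 2*P
R(15)*v + Z(1/30) = (2*15)*823 - 14/(1/30) = 30*823 - 14/1/30 = 24690 - 14*30 = 24690 - 420 = 24270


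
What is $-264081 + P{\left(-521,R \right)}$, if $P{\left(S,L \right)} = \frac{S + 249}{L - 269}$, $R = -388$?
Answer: $- \frac{173500945}{657} \approx -2.6408 \cdot 10^{5}$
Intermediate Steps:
$P{\left(S,L \right)} = \frac{249 + S}{-269 + L}$
$-264081 + P{\left(-521,R \right)} = -264081 + \frac{249 - 521}{-269 - 388} = -264081 + \frac{1}{-657} \left(-272\right) = -264081 - - \frac{272}{657} = -264081 + \frac{272}{657} = - \frac{173500945}{657}$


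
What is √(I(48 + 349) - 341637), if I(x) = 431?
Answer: I*√341206 ≈ 584.13*I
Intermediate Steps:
√(I(48 + 349) - 341637) = √(431 - 341637) = √(-341206) = I*√341206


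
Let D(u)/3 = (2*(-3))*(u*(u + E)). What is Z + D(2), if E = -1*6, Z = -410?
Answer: -266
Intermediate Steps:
E = -6
D(u) = -18*u*(-6 + u) (D(u) = 3*((2*(-3))*(u*(u - 6))) = 3*(-6*u*(-6 + u)) = -18*u*(-6 + u))
Z + D(2) = -410 + 18*2*(6 - 1*2) = -410 + 18*2*(6 - 2) = -410 + 18*2*4 = -410 + 144 = -266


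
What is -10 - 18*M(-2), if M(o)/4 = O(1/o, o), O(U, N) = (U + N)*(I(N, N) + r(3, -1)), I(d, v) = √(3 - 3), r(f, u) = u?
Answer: -190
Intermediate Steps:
I(d, v) = 0 (I(d, v) = √0 = 0)
O(U, N) = -N - U (O(U, N) = (U + N)*(0 - 1) = (N + U)*(-1) = -N - U)
M(o) = -4*o - 4/o (M(o) = 4*(-o - 1/o) = -4*o - 4/o)
-10 - 18*M(-2) = -10 - 18*(-4*(-2) - 4/(-2)) = -10 - 18*(8 - 4*(-½)) = -10 - 18*(8 + 2) = -10 - 18*10 = -10 - 180 = -190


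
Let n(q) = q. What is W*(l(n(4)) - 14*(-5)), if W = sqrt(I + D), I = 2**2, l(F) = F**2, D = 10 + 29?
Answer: 86*sqrt(43) ≈ 563.94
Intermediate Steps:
D = 39
I = 4
W = sqrt(43) (W = sqrt(4 + 39) = sqrt(43) ≈ 6.5574)
W*(l(n(4)) - 14*(-5)) = sqrt(43)*(4**2 - 14*(-5)) = sqrt(43)*(16 + 70) = sqrt(43)*86 = 86*sqrt(43)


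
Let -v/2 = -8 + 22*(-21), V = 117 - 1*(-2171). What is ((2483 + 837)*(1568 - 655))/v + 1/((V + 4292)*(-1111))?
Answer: 23573331319/7310380 ≈ 3224.6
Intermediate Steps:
V = 2288 (V = 117 + 2171 = 2288)
v = 940 (v = -2*(-8 + 22*(-21)) = -2*(-8 - 462) = -2*(-470) = 940)
((2483 + 837)*(1568 - 655))/v + 1/((V + 4292)*(-1111)) = ((2483 + 837)*(1568 - 655))/940 + 1/((2288 + 4292)*(-1111)) = (3320*913)*(1/940) - 1/1111/6580 = 3031160*(1/940) + (1/6580)*(-1/1111) = 151558/47 - 1/7310380 = 23573331319/7310380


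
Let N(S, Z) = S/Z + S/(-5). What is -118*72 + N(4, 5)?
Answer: -8496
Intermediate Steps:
N(S, Z) = -S/5 + S/Z (N(S, Z) = S/Z + S*(-⅕) = S/Z - S/5 = -S/5 + S/Z)
-118*72 + N(4, 5) = -118*72 + (-⅕*4 + 4/5) = -8496 + (-⅘ + 4*(⅕)) = -8496 + (-⅘ + ⅘) = -8496 + 0 = -8496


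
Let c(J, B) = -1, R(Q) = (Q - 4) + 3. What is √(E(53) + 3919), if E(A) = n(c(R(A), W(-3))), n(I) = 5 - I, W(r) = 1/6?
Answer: 5*√157 ≈ 62.650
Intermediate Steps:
W(r) = ⅙
R(Q) = -1 + Q (R(Q) = (-4 + Q) + 3 = -1 + Q)
E(A) = 6 (E(A) = 5 - 1*(-1) = 5 + 1 = 6)
√(E(53) + 3919) = √(6 + 3919) = √3925 = 5*√157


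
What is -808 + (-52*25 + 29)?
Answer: -2079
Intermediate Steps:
-808 + (-52*25 + 29) = -808 + (-1300 + 29) = -808 - 1271 = -2079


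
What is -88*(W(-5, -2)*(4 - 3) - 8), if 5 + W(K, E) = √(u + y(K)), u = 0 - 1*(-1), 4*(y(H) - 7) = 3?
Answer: 1144 - 44*√35 ≈ 883.69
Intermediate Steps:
y(H) = 31/4 (y(H) = 7 + (¼)*3 = 7 + ¾ = 31/4)
u = 1 (u = 0 + 1 = 1)
W(K, E) = -5 + √35/2 (W(K, E) = -5 + √(1 + 31/4) = -5 + √(35/4) = -5 + √35/2)
-88*(W(-5, -2)*(4 - 3) - 8) = -88*((-5 + √35/2)*(4 - 3) - 8) = -88*((-5 + √35/2)*1 - 8) = -88*((-5 + √35/2) - 8) = -88*(-13 + √35/2) = 1144 - 44*√35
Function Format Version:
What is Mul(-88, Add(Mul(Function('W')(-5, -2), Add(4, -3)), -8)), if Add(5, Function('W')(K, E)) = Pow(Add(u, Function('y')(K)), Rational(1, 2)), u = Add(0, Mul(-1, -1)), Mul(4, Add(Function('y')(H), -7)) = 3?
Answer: Add(1144, Mul(-44, Pow(35, Rational(1, 2)))) ≈ 883.69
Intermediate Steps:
Function('y')(H) = Rational(31, 4) (Function('y')(H) = Add(7, Mul(Rational(1, 4), 3)) = Add(7, Rational(3, 4)) = Rational(31, 4))
u = 1 (u = Add(0, 1) = 1)
Function('W')(K, E) = Add(-5, Mul(Rational(1, 2), Pow(35, Rational(1, 2)))) (Function('W')(K, E) = Add(-5, Pow(Add(1, Rational(31, 4)), Rational(1, 2))) = Add(-5, Pow(Rational(35, 4), Rational(1, 2))) = Add(-5, Mul(Rational(1, 2), Pow(35, Rational(1, 2)))))
Mul(-88, Add(Mul(Function('W')(-5, -2), Add(4, -3)), -8)) = Mul(-88, Add(Mul(Add(-5, Mul(Rational(1, 2), Pow(35, Rational(1, 2)))), Add(4, -3)), -8)) = Mul(-88, Add(Mul(Add(-5, Mul(Rational(1, 2), Pow(35, Rational(1, 2)))), 1), -8)) = Mul(-88, Add(Add(-5, Mul(Rational(1, 2), Pow(35, Rational(1, 2)))), -8)) = Mul(-88, Add(-13, Mul(Rational(1, 2), Pow(35, Rational(1, 2))))) = Add(1144, Mul(-44, Pow(35, Rational(1, 2))))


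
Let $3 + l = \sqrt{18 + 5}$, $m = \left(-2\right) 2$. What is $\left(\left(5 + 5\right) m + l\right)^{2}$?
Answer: $\left(-43 + \sqrt{23}\right)^{2} \approx 1459.6$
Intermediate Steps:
$m = -4$
$l = -3 + \sqrt{23}$ ($l = -3 + \sqrt{18 + 5} = -3 + \sqrt{23} \approx 1.7958$)
$\left(\left(5 + 5\right) m + l\right)^{2} = \left(\left(5 + 5\right) \left(-4\right) - \left(3 - \sqrt{23}\right)\right)^{2} = \left(10 \left(-4\right) - \left(3 - \sqrt{23}\right)\right)^{2} = \left(-40 - \left(3 - \sqrt{23}\right)\right)^{2} = \left(-43 + \sqrt{23}\right)^{2}$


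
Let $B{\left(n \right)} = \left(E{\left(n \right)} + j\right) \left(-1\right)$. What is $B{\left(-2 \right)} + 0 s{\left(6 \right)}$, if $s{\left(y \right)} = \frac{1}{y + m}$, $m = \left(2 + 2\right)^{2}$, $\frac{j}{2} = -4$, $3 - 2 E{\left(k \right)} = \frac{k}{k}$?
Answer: $7$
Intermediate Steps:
$E{\left(k \right)} = 1$ ($E{\left(k \right)} = \frac{3}{2} - \frac{k \frac{1}{k}}{2} = \frac{3}{2} - \frac{1}{2} = 1$)
$j = -8$ ($j = 2 \left(-4\right) = -8$)
$B{\left(n \right)} = 7$ ($B{\left(n \right)} = \left(1 - 8\right) \left(-1\right) = \left(-7\right) \left(-1\right) = 7$)
$m = 16$ ($m = 4^{2} = 16$)
$s{\left(y \right)} = \frac{1}{16 + y}$ ($s{\left(y \right)} = \frac{1}{y + 16} = \frac{1}{16 + y}$)
$B{\left(-2 \right)} + 0 s{\left(6 \right)} = 7 + \frac{0}{16 + 6} = 7 + \frac{0}{22} = 7 + 0 \cdot \frac{1}{22} = 7 + 0 = 7$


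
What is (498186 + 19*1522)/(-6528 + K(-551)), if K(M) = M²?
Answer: 527104/297073 ≈ 1.7743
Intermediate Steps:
(498186 + 19*1522)/(-6528 + K(-551)) = (498186 + 19*1522)/(-6528 + (-551)²) = (498186 + 28918)/(-6528 + 303601) = 527104/297073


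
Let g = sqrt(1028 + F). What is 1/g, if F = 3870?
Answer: sqrt(4898)/4898 ≈ 0.014289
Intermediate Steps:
g = sqrt(4898) (g = sqrt(1028 + 3870) = sqrt(4898) ≈ 69.986)
1/g = 1/(sqrt(4898)) = sqrt(4898)/4898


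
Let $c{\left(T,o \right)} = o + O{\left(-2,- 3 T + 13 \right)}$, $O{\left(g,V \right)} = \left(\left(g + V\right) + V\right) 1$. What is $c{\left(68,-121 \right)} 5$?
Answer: $-2525$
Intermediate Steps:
$O{\left(g,V \right)} = g + 2 V$ ($O{\left(g,V \right)} = \left(\left(V + g\right) + V\right) 1 = \left(g + 2 V\right) 1 = g + 2 V$)
$c{\left(T,o \right)} = 24 + o - 6 T$ ($c{\left(T,o \right)} = o + \left(-2 + 2 \left(- 3 T + 13\right)\right) = o + \left(-2 + 2 \left(13 - 3 T\right)\right) = o - \left(-24 + 6 T\right) = 24 + o - 6 T$)
$c{\left(68,-121 \right)} 5 = \left(24 - 121 - 408\right) 5 = \left(-505\right) 5 = -2525$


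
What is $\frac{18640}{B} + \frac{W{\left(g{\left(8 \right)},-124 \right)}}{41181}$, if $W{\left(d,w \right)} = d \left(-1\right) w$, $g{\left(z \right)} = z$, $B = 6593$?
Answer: $\frac{774154096}{271506333} \approx 2.8513$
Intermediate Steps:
$W{\left(d,w \right)} = - d w$
$\frac{18640}{B} + \frac{W{\left(g{\left(8 \right)},-124 \right)}}{41181} = \frac{18640}{6593} + \frac{\left(-1\right) 8 \left(-124\right)}{41181} = 18640 \cdot \frac{1}{6593} + 992 \cdot \frac{1}{41181} = \frac{18640}{6593} + \frac{992}{41181} = \frac{774154096}{271506333}$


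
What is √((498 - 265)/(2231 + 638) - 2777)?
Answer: 6*I*√634924045/2869 ≈ 52.696*I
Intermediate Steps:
√((498 - 265)/(2231 + 638) - 2777) = √(233/2869 - 2777) = √(-7966980/2869) = 6*I*√634924045/2869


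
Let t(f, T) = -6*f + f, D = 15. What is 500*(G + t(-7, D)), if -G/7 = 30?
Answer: -87500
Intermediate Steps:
G = -210 (G = -7*30 = -210)
t(f, T) = -5*f
500*(G + t(-7, D)) = 500*(-210 - 5*(-7)) = 500*(-210 + 35) = 500*(-175) = -87500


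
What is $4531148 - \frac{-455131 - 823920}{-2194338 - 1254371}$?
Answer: $\frac{15626609608881}{3448709} \approx 4.5311 \cdot 10^{6}$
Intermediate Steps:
$4531148 - \frac{-455131 - 823920}{-2194338 - 1254371} = 4531148 - - \frac{1279051}{-3448709} = 4531148 - \left(-1279051\right) \left(- \frac{1}{3448709}\right) = 4531148 - \frac{1279051}{3448709} = \frac{15626609608881}{3448709}$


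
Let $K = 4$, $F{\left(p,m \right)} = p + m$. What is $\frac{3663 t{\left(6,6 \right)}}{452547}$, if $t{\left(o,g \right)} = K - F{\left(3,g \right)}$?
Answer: $- \frac{55}{1359} \approx -0.040471$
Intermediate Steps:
$F{\left(p,m \right)} = m + p$
$t{\left(o,g \right)} = 1 - g$ ($t{\left(o,g \right)} = 4 - \left(g + 3\right) = 4 - \left(3 + g\right) = 1 - g$)
$\frac{3663 t{\left(6,6 \right)}}{452547} = \frac{3663 \left(1 - 6\right)}{452547} = 3663 \left(1 - 6\right) \frac{1}{452547} = 3663 \left(-5\right) \frac{1}{452547} = \left(-18315\right) \frac{1}{452547} = - \frac{55}{1359}$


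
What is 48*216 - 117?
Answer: 10251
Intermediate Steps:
48*216 - 117 = 10368 - 117 = 10251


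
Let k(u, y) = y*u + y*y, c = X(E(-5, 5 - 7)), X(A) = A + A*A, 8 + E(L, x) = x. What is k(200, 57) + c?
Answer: 14739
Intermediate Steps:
E(L, x) = -8 + x
X(A) = A + A²
c = 90 (c = (-8 + (5 - 7))*(1 + (-8 + (5 - 7))) = (-8 - 2)*(1 + (-8 - 2)) = -10*(1 - 10) = -10*(-9) = 90)
k(u, y) = y² + u*y (k(u, y) = u*y + y² = y² + u*y)
k(200, 57) + c = 57*(200 + 57) + 90 = 57*257 + 90 = 14649 + 90 = 14739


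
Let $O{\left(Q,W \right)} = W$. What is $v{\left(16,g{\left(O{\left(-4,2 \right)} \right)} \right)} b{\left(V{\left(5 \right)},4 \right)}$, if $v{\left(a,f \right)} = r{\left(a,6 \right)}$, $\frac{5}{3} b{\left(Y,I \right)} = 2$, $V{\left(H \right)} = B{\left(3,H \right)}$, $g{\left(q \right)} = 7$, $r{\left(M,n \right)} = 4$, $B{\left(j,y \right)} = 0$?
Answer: $\frac{24}{5} \approx 4.8$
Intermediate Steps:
$V{\left(H \right)} = 0$
$b{\left(Y,I \right)} = \frac{6}{5}$ ($b{\left(Y,I \right)} = \frac{3}{5} \cdot 2 = \frac{6}{5}$)
$v{\left(a,f \right)} = 4$
$v{\left(16,g{\left(O{\left(-4,2 \right)} \right)} \right)} b{\left(V{\left(5 \right)},4 \right)} = 4 \cdot \frac{6}{5} = \frac{24}{5}$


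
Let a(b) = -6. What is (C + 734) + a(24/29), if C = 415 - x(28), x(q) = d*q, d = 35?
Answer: 163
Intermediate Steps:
x(q) = 35*q
C = -565 (C = 415 - 35*28 = 415 - 1*980 = 415 - 980 = -565)
(C + 734) + a(24/29) = (-565 + 734) - 6 = 169 - 6 = 163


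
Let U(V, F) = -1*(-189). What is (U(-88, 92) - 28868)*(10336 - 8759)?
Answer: -45226783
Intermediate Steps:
U(V, F) = 189
(U(-88, 92) - 28868)*(10336 - 8759) = (189 - 28868)*(10336 - 8759) = -28679*1577 = -45226783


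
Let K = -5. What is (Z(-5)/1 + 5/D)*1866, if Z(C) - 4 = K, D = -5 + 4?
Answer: -11196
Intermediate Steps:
D = -1
Z(C) = -1 (Z(C) = 4 - 5 = -1)
(Z(-5)/1 + 5/D)*1866 = (-1/1 + 5/(-1))*1866 = (-1*1 + 5*(-1))*1866 = (-1 - 5)*1866 = -6*1866 = -11196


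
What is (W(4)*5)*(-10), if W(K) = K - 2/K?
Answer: -175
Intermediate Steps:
(W(4)*5)*(-10) = ((4 - 2/4)*5)*(-10) = ((4 - 2*1/4)*5)*(-10) = ((4 - 1/2)*5)*(-10) = ((7/2)*5)*(-10) = (35/2)*(-10) = -175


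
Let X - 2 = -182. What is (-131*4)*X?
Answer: 94320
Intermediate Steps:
X = -180 (X = 2 - 182 = -180)
(-131*4)*X = -131*4*(-180) = -524*(-180) = 94320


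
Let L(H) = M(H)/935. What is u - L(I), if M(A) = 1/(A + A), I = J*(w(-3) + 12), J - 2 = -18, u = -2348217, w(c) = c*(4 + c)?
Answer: -632327873759/269280 ≈ -2.3482e+6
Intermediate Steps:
J = -16 (J = 2 - 18 = -16)
I = -144 (I = -16*(-3*(4 - 3) + 12) = -16*(-3*1 + 12) = -16*(-3 + 12) = -16*9 = -144)
M(A) = 1/(2*A)
L(H) = 1/(1870*H) (L(H) = (1/(2*H))/935 = (1/(2*H))*(1/935) = 1/(1870*H))
u - L(I) = -2348217 - 1/(1870*(-144)) = -2348217 - (-1)/(1870*144) = -2348217 - 1*(-1/269280) = -2348217 + 1/269280 = -632327873759/269280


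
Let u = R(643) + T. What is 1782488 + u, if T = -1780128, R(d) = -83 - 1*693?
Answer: 1584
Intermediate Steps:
R(d) = -776 (R(d) = -83 - 693 = -776)
u = -1780904 (u = -776 - 1780128 = -1780904)
1782488 + u = 1782488 - 1780904 = 1584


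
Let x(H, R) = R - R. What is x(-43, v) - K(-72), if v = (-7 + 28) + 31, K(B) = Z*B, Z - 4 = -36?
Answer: -2304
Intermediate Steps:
Z = -32 (Z = 4 - 36 = -32)
K(B) = -32*B
v = 52 (v = 21 + 31 = 52)
x(H, R) = 0
x(-43, v) - K(-72) = 0 - (-32)*(-72) = 0 - 1*2304 = 0 - 2304 = -2304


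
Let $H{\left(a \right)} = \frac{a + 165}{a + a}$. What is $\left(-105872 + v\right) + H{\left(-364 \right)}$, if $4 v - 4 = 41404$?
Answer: $- \frac{69538361}{728} \approx -95520.0$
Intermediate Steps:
$v = 10352$ ($v = 1 + \frac{1}{4} \cdot 41404 = 1 + 10351 = 10352$)
$H{\left(a \right)} = \frac{165 + a}{2 a}$
$\left(-105872 + v\right) + H{\left(-364 \right)} = \left(-105872 + 10352\right) + \frac{165 - 364}{2 \left(-364\right)} = -95520 + \frac{1}{2} \left(- \frac{1}{364}\right) \left(-199\right) = -95520 + \frac{199}{728} = - \frac{69538361}{728}$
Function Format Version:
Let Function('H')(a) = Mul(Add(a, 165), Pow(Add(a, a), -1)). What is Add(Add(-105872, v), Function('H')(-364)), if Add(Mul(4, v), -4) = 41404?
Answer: Rational(-69538361, 728) ≈ -95520.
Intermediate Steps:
v = 10352 (v = Add(1, Mul(Rational(1, 4), 41404)) = Add(1, 10351) = 10352)
Function('H')(a) = Mul(Rational(1, 2), Pow(a, -1), Add(165, a)) (Function('H')(a) = Mul(Add(165, a), Pow(Mul(2, a), -1)) = Mul(Add(165, a), Mul(Rational(1, 2), Pow(a, -1))) = Mul(Rational(1, 2), Pow(a, -1), Add(165, a)))
Add(Add(-105872, v), Function('H')(-364)) = Add(Add(-105872, 10352), Mul(Rational(1, 2), Pow(-364, -1), Add(165, -364))) = Add(-95520, Mul(Rational(1, 2), Rational(-1, 364), -199)) = Add(-95520, Rational(199, 728)) = Rational(-69538361, 728)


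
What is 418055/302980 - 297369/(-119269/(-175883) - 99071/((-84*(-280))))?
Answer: 10649026629422140369/126556458382364 ≈ 84145.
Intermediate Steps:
418055/302980 - 297369/(-119269/(-175883) - 99071/((-84*(-280)))) = 418055*(1/302980) - 297369/(-119269*(-1/175883) - 99071/23520) = 83611/60596 - 297369/(119269/175883 - 99071*1/23520) = 83611/60596 - 297369/(119269/175883 - 14153/3360) = 83611/60596 - 297369/(-2088528259/590966880) = 83611/60596 - 297369*(-590966880/2088528259) = 83611/60596 + 175735230138720/2088528259 = 10649026629422140369/126556458382364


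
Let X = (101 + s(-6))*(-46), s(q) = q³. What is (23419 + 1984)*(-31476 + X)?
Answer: -665202958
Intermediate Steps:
X = 5290 (X = (101 + (-6)³)*(-46) = (101 - 216)*(-46) = -115*(-46) = 5290)
(23419 + 1984)*(-31476 + X) = (23419 + 1984)*(-31476 + 5290) = 25403*(-26186) = -665202958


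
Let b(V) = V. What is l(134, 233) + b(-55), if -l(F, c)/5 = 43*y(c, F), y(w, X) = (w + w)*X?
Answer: -13425515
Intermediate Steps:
y(w, X) = 2*X*w (y(w, X) = (2*w)*X = 2*X*w)
l(F, c) = -430*F*c (l(F, c) = -215*2*F*c = -430*F*c)
l(134, 233) + b(-55) = -430*134*233 - 55 = -13425460 - 55 = -13425515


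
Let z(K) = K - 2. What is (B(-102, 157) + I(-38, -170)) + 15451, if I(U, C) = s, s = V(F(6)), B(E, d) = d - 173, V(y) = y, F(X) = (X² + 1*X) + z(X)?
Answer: 15481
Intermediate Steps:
z(K) = -2 + K
F(X) = -2 + X² + 2*X (F(X) = (X² + 1*X) + (-2 + X) = (X² + X) + (-2 + X) = (X + X²) + (-2 + X) = -2 + X² + 2*X)
B(E, d) = -173 + d
s = 46 (s = -2 + 6² + 2*6 = -2 + 36 + 12 = 46)
I(U, C) = 46
(B(-102, 157) + I(-38, -170)) + 15451 = ((-173 + 157) + 46) + 15451 = (-16 + 46) + 15451 = 30 + 15451 = 15481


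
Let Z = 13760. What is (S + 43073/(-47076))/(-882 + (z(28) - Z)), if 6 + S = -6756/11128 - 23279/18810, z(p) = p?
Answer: 1798258067629/3000083430441240 ≈ 0.00059940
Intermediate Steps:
S = -102627197/13082355 (S = -6 + (-6756/11128 - 23279/18810) = -6 + (-6756*1/11128 - 23279*1/18810) = -6 + (-1689/2782 - 23279/18810) = -6 - 24133067/13082355 = -102627197/13082355 ≈ -7.8447)
(S + 43073/(-47076))/(-882 + (z(28) - Z)) = (-102627197/13082355 + 43073/(-47076))/(-882 + (28 - 1*13760)) = (-102627197/13082355 + 43073*(-1/47076))/(-882 + (28 - 13760)) = (-102627197/13082355 - 43073/47076)/(-882 - 13732) = -1798258067629/205288314660/(-14614) = -1798258067629/205288314660*(-1/14614) = 1798258067629/3000083430441240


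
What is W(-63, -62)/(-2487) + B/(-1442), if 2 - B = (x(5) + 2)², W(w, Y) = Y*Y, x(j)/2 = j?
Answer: -2594947/1793127 ≈ -1.4472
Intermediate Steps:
x(j) = 2*j
W(w, Y) = Y²
B = -142 (B = 2 - (2*5 + 2)² = 2 - (10 + 2)² = 2 - 1*12² = 2 - 1*144 = 2 - 144 = -142)
W(-63, -62)/(-2487) + B/(-1442) = (-62)²/(-2487) - 142/(-1442) = 3844*(-1/2487) - 142*(-1/1442) = -3844/2487 + 71/721 = -2594947/1793127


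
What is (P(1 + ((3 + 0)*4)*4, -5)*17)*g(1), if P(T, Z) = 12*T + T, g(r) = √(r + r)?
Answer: 10829*√2 ≈ 15315.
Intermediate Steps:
g(r) = √2*√r (g(r) = √(2*r) = √2*√r)
P(T, Z) = 13*T
(P(1 + ((3 + 0)*4)*4, -5)*17)*g(1) = ((13*(1 + ((3 + 0)*4)*4))*17)*(√2*√1) = ((13*(1 + (3*4)*4))*17)*(√2*1) = ((13*(1 + 12*4))*17)*√2 = ((13*(1 + 48))*17)*√2 = ((13*49)*17)*√2 = (637*17)*√2 = 10829*√2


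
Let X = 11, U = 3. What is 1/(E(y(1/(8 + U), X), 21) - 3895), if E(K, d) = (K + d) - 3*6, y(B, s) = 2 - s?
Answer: -1/3901 ≈ -0.00025634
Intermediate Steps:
E(K, d) = -18 + K + d (E(K, d) = (K + d) - 18 = -18 + K + d)
1/(E(y(1/(8 + U), X), 21) - 3895) = 1/((-18 + (2 - 1*11) + 21) - 3895) = 1/((-18 + (2 - 11) + 21) - 3895) = 1/((-18 - 9 + 21) - 3895) = 1/(-6 - 3895) = 1/(-3901) = -1/3901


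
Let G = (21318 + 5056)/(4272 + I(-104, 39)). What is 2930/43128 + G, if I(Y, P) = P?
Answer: 63893839/10329156 ≈ 6.1858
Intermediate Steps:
G = 26374/4311 (G = (21318 + 5056)/(4272 + 39) = 26374/4311 ≈ 6.1178)
2930/43128 + G = 2930/43128 + 26374/4311 = 2930*(1/43128) + 26374/4311 = 1465/21564 + 26374/4311 = 63893839/10329156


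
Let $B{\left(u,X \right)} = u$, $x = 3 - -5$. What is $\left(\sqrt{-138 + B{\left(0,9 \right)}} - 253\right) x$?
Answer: $-2024 + 8 i \sqrt{138} \approx -2024.0 + 93.979 i$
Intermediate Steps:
$x = 8$ ($x = 3 + 5 = 8$)
$\left(\sqrt{-138 + B{\left(0,9 \right)}} - 253\right) x = \left(\sqrt{-138 + 0} - 253\right) 8 = \left(\sqrt{-138} - 253\right) 8 = \left(i \sqrt{138} - 253\right) 8 = \left(-253 + i \sqrt{138}\right) 8 = -2024 + 8 i \sqrt{138}$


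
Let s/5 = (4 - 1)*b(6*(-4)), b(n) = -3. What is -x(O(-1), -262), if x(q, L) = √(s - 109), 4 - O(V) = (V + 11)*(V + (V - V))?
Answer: -I*√154 ≈ -12.41*I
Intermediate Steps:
s = -45 (s = 5*((4 - 1)*(-3)) = 5*(3*(-3)) = 5*(-9) = -45)
O(V) = 4 - V*(11 + V) (O(V) = 4 - (V + 11)*(V + (V - V)) = 4 - (11 + V)*(V + 0) = 4 - (11 + V)*V = 4 - V*(11 + V))
x(q, L) = I*√154 (x(q, L) = √(-45 - 109) = √(-154) = I*√154)
-x(O(-1), -262) = -I*√154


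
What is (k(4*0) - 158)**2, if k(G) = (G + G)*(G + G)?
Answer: 24964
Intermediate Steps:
k(G) = 4*G**2 (k(G) = (2*G)*(2*G) = 4*G**2)
(k(4*0) - 158)**2 = (4*(4*0)**2 - 158)**2 = (4*0**2 - 158)**2 = (4*0 - 158)**2 = (0 - 158)**2 = (-158)**2 = 24964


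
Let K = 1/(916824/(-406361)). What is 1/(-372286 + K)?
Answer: -916824/341321146025 ≈ -2.6861e-6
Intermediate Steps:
K = -406361/916824 (K = 1/(916824*(-1/406361)) = 1/(-916824/406361) = -406361/916824 ≈ -0.44323)
1/(-372286 + K) = 1/(-372286 - 406361/916824) = 1/(-341321146025/916824) = -916824/341321146025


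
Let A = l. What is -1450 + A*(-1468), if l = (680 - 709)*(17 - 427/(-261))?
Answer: 7127302/9 ≈ 7.9192e+5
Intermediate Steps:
l = -4864/9 (l = -29*(17 - 427*(-1/261)) = -29*(17 + 427/261) = -29*4864/261 = -4864/9 ≈ -540.44)
A = -4864/9 ≈ -540.44
-1450 + A*(-1468) = -1450 - 4864/9*(-1468) = -1450 + 7140352/9 = 7127302/9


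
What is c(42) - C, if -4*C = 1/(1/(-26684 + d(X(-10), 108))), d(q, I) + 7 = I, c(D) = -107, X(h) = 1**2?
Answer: -27011/4 ≈ -6752.8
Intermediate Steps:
X(h) = 1
d(q, I) = -7 + I
C = 26583/4 (C = -1/(4*(1/(-26684 + (-7 + 108)))) = -1/(4*(1/(-26684 + 101))) = -1/(4*(1/(-26583))) = -1/(4*(-1/26583)) = -1/4*(-26583) = 26583/4 ≈ 6645.8)
c(42) - C = -107 - 1*26583/4 = -107 - 26583/4 = -27011/4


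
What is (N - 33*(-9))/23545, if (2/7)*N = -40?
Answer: 157/23545 ≈ 0.0066681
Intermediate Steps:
N = -140 (N = (7/2)*(-40) = -140)
(N - 33*(-9))/23545 = (-140 - 33*(-9))/23545 = (-140 + 297)*(1/23545) = 157*(1/23545) = 157/23545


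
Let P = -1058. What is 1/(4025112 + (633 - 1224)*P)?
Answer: 1/4650390 ≈ 2.1504e-7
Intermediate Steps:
1/(4025112 + (633 - 1224)*P) = 1/(4025112 + (633 - 1224)*(-1058)) = 1/(4025112 - 591*(-1058)) = 1/(4025112 + 625278) = 1/4650390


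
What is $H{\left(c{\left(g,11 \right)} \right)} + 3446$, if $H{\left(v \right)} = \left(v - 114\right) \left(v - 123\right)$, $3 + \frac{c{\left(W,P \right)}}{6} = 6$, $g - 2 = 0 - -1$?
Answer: $13526$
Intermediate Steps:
$g = 3$ ($g = 2 + \left(0 - -1\right) = 2 + \left(0 + 1\right) = 2 + 1 = 3$)
$c{\left(W,P \right)} = 18$ ($c{\left(W,P \right)} = -18 + 6 \cdot 6 = -18 + 36 = 18$)
$H{\left(v \right)} = \left(-123 + v\right) \left(-114 + v\right)$ ($H{\left(v \right)} = \left(-114 + v\right) \left(-123 + v\right) = \left(-123 + v\right) \left(-114 + v\right)$)
$H{\left(c{\left(g,11 \right)} \right)} + 3446 = \left(14022 + 18^{2} - 4266\right) + 3446 = \left(14022 + 324 - 4266\right) + 3446 = 10080 + 3446 = 13526$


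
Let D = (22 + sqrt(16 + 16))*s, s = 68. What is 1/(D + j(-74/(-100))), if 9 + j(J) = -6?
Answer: 1481/2045393 - 272*sqrt(2)/2045393 ≈ 0.00053600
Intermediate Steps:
j(J) = -15 (j(J) = -9 - 6 = -15)
D = 1496 + 272*sqrt(2) (D = (22 + sqrt(16 + 16))*68 = (22 + sqrt(32))*68 = (22 + 4*sqrt(2))*68 = 1496 + 272*sqrt(2) ≈ 1880.7)
1/(D + j(-74/(-100))) = 1/((1496 + 272*sqrt(2)) - 15) = 1/(1481 + 272*sqrt(2))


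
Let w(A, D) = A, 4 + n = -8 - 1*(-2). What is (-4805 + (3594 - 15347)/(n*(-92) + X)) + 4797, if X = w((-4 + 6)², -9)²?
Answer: -19241/936 ≈ -20.557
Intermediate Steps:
n = -10 (n = -4 + (-8 - 1*(-2)) = -4 + (-8 + 2) = -4 - 6 = -10)
X = 16 (X = ((-4 + 6)²)² = (2²)² = 4² = 16)
(-4805 + (3594 - 15347)/(n*(-92) + X)) + 4797 = (-4805 + (3594 - 15347)/(-10*(-92) + 16)) + 4797 = (-4805 - 11753/(920 + 16)) + 4797 = (-4805 - 11753/936) + 4797 = -4509233/936 + 4797 = -19241/936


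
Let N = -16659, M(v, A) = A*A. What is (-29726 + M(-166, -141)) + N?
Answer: -26504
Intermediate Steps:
M(v, A) = A**2
(-29726 + M(-166, -141)) + N = (-29726 + (-141)**2) - 16659 = (-29726 + 19881) - 16659 = -9845 - 16659 = -26504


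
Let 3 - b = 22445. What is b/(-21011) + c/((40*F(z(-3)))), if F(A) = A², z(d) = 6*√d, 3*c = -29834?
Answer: 458845247/136151280 ≈ 3.3701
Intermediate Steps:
c = -29834/3 (c = (⅓)*(-29834) = -29834/3 ≈ -9944.7)
b = -22442 (b = 3 - 1*22445 = 3 - 22445 = -22442)
b/(-21011) + c/((40*F(z(-3)))) = -22442/(-21011) - 29834/(3*(40*(6*√(-3))²)) = -22442*(-1/21011) - 29834/(3*(40*(6*(I*√3))²)) = 22442/21011 - 29834/(3*(40*(6*I*√3)²)) = 22442/21011 - 29834/(3*(40*(-108))) = 22442/21011 - 29834/3/(-4320) = 22442/21011 - 29834/3*(-1/4320) = 22442/21011 + 14917/6480 = 458845247/136151280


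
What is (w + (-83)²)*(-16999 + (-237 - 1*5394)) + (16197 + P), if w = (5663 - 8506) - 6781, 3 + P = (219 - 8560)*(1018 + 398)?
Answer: 50098388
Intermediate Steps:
P = -11810859 (P = -3 + (219 - 8560)*(1018 + 398) = -3 - 8341*1416 = -3 - 11810856 = -11810859)
w = -9624 (w = -2843 - 6781 = -9624)
(w + (-83)²)*(-16999 + (-237 - 1*5394)) + (16197 + P) = (-9624 + (-83)²)*(-16999 + (-237 - 1*5394)) + (16197 - 11810859) = (-9624 + 6889)*(-16999 + (-237 - 5394)) - 11794662 = -2735*(-16999 - 5631) - 11794662 = -2735*(-22630) - 11794662 = 61893050 - 11794662 = 50098388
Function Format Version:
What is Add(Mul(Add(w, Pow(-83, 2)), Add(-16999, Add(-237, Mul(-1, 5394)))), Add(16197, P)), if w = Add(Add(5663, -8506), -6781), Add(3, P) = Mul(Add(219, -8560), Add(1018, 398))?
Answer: 50098388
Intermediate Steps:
P = -11810859 (P = Add(-3, Mul(Add(219, -8560), Add(1018, 398))) = Add(-3, Mul(-8341, 1416)) = Add(-3, -11810856) = -11810859)
w = -9624 (w = Add(-2843, -6781) = -9624)
Add(Mul(Add(w, Pow(-83, 2)), Add(-16999, Add(-237, Mul(-1, 5394)))), Add(16197, P)) = Add(Mul(Add(-9624, Pow(-83, 2)), Add(-16999, Add(-237, Mul(-1, 5394)))), Add(16197, -11810859)) = Add(Mul(Add(-9624, 6889), Add(-16999, Add(-237, -5394))), -11794662) = Add(Mul(-2735, Add(-16999, -5631)), -11794662) = Add(Mul(-2735, -22630), -11794662) = Add(61893050, -11794662) = 50098388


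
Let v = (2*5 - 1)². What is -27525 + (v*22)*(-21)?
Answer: -64947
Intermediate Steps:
v = 81 (v = (10 - 1)² = 9² = 81)
-27525 + (v*22)*(-21) = -27525 + (81*22)*(-21) = -27525 + 1782*(-21) = -27525 - 37422 = -64947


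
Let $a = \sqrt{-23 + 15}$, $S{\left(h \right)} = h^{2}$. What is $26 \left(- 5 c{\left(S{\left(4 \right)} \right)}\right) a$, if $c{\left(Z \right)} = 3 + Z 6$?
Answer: $- 25740 i \sqrt{2} \approx - 36402.0 i$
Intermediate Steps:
$c{\left(Z \right)} = 3 + 6 Z$
$a = 2 i \sqrt{2}$ ($a = \sqrt{-8} = 2 i \sqrt{2} \approx 2.8284 i$)
$26 \left(- 5 c{\left(S{\left(4 \right)} \right)}\right) a = 26 \left(- 5 \left(3 + 6 \cdot 4^{2}\right)\right) 2 i \sqrt{2} = 26 \left(- 5 \left(3 + 6 \cdot 16\right)\right) 2 i \sqrt{2} = 26 \left(- 5 \left(3 + 96\right)\right) 2 i \sqrt{2} = 26 \left(\left(-5\right) 99\right) 2 i \sqrt{2} = 26 \left(-495\right) 2 i \sqrt{2} = - 12870 \cdot 2 i \sqrt{2} = - 25740 i \sqrt{2}$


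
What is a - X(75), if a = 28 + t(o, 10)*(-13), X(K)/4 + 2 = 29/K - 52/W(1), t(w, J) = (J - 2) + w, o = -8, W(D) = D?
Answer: 18184/75 ≈ 242.45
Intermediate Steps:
t(w, J) = -2 + J + w (t(w, J) = (-2 + J) + w = -2 + J + w)
X(K) = -216 + 116/K (X(K) = -8 + 4*(29/K - 52/1) = -8 + 4*(29/K - 52*1) = -8 + 4*(29/K - 52) = -8 + 4*(-52 + 29/K) = -8 + (-208 + 116/K) = -216 + 116/K)
a = 28 (a = 28 + (-2 + 10 - 8)*(-13) = 28 + 0*(-13) = 28 + 0 = 28)
a - X(75) = 28 - (-216 + 116/75) = 28 - 1*(-16084/75) = 28 + 16084/75 = 18184/75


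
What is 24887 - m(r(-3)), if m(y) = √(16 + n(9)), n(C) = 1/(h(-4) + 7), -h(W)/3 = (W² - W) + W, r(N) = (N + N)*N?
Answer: 24887 - √26855/41 ≈ 24883.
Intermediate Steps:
r(N) = 2*N² (r(N) = (2*N)*N = 2*N²)
h(W) = -3*W² (h(W) = -3*((W² - W) + W) = -3*W²)
n(C) = -1/41 (n(C) = 1/(-3*(-4)² + 7) = 1/(-3*16 + 7) = 1/(-48 + 7) = 1/(-41) = -1/41)
m(y) = √26855/41 (m(y) = √(16 - 1/41) = √(655/41) = √26855/41)
24887 - m(r(-3)) = 24887 - √26855/41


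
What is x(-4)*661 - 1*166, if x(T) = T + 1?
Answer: -2149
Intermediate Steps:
x(T) = 1 + T
x(-4)*661 - 1*166 = (1 - 4)*661 - 1*166 = -3*661 - 166 = -1983 - 166 = -2149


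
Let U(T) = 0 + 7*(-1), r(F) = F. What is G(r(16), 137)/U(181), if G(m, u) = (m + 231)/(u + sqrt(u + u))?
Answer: -247/945 + 247*sqrt(274)/129465 ≈ -0.22979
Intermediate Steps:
U(T) = -7 (U(T) = 0 - 7 = -7)
G(m, u) = (231 + m)/(u + sqrt(2)*sqrt(u)) (G(m, u) = (231 + m)/(u + sqrt(2*u)) = (231 + m)/(u + sqrt(2)*sqrt(u)))
G(r(16), 137)/U(181) = ((231 + 16)/(137 + sqrt(2)*sqrt(137)))/(-7) = (247/(137 + sqrt(274)))*(-1/7) = -247/(7*(137 + sqrt(274)))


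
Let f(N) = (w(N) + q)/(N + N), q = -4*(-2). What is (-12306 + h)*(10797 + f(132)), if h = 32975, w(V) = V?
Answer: 1339044923/6 ≈ 2.2317e+8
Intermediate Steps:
q = 8
f(N) = (8 + N)/(2*N) (f(N) = (N + 8)/(N + N) = (8 + N)/((2*N)) = (8 + N)*(1/(2*N)) = (8 + N)/(2*N))
(-12306 + h)*(10797 + f(132)) = (-12306 + 32975)*(10797 + (1/2)*(8 + 132)/132) = 20669*(10797 + (1/2)*(1/132)*140) = 20669*(10797 + 35/66) = 20669*(712637/66) = 1339044923/6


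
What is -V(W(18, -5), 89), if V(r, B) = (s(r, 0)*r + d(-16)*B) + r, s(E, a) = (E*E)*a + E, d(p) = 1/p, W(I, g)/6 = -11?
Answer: -68551/16 ≈ -4284.4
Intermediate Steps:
W(I, g) = -66 (W(I, g) = 6*(-11) = -66)
d(p) = 1/p
s(E, a) = E + a*E² (s(E, a) = E²*a + E = a*E² + E = E + a*E²)
V(r, B) = r + r² - B/16 (V(r, B) = ((r*(1 + r*0))*r + B/(-16)) + r = ((r*(1 + 0))*r - B/16) + r = ((r*1)*r - B/16) + r = (r*r - B/16) + r = (r² - B/16) + r = r + r² - B/16)
-V(W(18, -5), 89) = -(-66 + (-66)² - 1/16*89) = -(-66 + 4356 - 89/16) = -1*68551/16 = -68551/16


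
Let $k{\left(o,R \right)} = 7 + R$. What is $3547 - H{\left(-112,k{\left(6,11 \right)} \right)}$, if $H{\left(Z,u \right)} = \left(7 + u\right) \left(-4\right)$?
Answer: $3647$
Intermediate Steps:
$H{\left(Z,u \right)} = -28 - 4 u$
$3547 - H{\left(-112,k{\left(6,11 \right)} \right)} = 3547 - \left(-28 - 4 \left(7 + 11\right)\right) = 3547 - \left(-28 - 72\right) = 3547 - -100 = 3547 + 100 = 3647$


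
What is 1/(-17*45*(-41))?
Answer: 1/31365 ≈ 3.1883e-5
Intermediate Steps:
1/(-17*45*(-41)) = 1/(-765*(-41)) = 1/31365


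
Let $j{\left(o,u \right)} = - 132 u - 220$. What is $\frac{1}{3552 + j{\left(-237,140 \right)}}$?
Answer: $- \frac{1}{15148} \approx -6.6015 \cdot 10^{-5}$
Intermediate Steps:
$j{\left(o,u \right)} = -220 - 132 u$
$\frac{1}{3552 + j{\left(-237,140 \right)}} = \frac{1}{3552 - 18700} = \frac{1}{-15148} = - \frac{1}{15148}$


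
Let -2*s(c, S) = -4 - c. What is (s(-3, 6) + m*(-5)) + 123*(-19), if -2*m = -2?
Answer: -4683/2 ≈ -2341.5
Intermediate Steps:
s(c, S) = 2 + c/2 (s(c, S) = -(-4 - c)/2 = 2 + c/2)
m = 1 (m = -1/2*(-2) = 1)
(s(-3, 6) + m*(-5)) + 123*(-19) = ((2 + (1/2)*(-3)) + 1*(-5)) + 123*(-19) = ((2 - 3/2) - 5) - 2337 = (1/2 - 5) - 2337 = -9/2 - 2337 = -4683/2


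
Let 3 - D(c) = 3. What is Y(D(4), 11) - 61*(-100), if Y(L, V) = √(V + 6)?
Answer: 6100 + √17 ≈ 6104.1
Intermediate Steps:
D(c) = 0 (D(c) = 3 - 1*3 = 3 - 3 = 0)
Y(L, V) = √(6 + V)
Y(D(4), 11) - 61*(-100) = √(6 + 11) - 61*(-100) = √17 + 6100 = 6100 + √17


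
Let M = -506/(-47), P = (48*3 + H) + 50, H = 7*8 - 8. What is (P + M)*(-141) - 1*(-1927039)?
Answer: 1891399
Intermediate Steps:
H = 48 (H = 56 - 8 = 48)
P = 242 (P = (48*3 + 48) + 50 = (144 + 48) + 50 = 192 + 50 = 242)
M = 506/47 (M = -506*(-1/47) = 506/47 ≈ 10.766)
(P + M)*(-141) - 1*(-1927039) = (242 + 506/47)*(-141) - 1*(-1927039) = (11880/47)*(-141) + 1927039 = -35640 + 1927039 = 1891399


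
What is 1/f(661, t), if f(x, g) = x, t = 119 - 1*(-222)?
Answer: 1/661 ≈ 0.0015129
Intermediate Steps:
t = 341 (t = 119 + 222 = 341)
1/f(661, t) = 1/661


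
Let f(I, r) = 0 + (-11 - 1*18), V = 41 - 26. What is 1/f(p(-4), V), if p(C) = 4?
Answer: -1/29 ≈ -0.034483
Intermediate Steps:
V = 15
f(I, r) = -29 (f(I, r) = 0 + (-11 - 18) = 0 - 29 = -29)
1/f(p(-4), V) = 1/(-29) = -1/29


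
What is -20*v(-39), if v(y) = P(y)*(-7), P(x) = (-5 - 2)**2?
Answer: 6860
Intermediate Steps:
P(x) = 49 (P(x) = (-7)**2 = 49)
v(y) = -343 (v(y) = 49*(-7) = -343)
-20*v(-39) = -20*(-343) = 6860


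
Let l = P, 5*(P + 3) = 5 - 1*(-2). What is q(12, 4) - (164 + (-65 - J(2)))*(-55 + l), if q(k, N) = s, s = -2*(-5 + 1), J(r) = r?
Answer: 27491/5 ≈ 5498.2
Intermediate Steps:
P = -8/5 (P = -3 + (5 - 1*(-2))/5 = -3 + (5 + 2)/5 = -3 + (1/5)*7 = -3 + 7/5 = -8/5 ≈ -1.6000)
s = 8 (s = -2*(-4) = 8)
l = -8/5 ≈ -1.6000
q(k, N) = 8
q(12, 4) - (164 + (-65 - J(2)))*(-55 + l) = 8 - (164 + (-65 - 1*2))*(-55 - 8/5) = 8 - (164 + (-65 - 2))*(-283)/5 = 8 - (164 - 67)*(-283)/5 = 8 - 97*(-283)/5 = 8 - 1*(-27451/5) = 8 + 27451/5 = 27491/5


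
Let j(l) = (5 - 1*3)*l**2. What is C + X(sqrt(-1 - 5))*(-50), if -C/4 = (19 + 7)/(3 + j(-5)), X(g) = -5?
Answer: 13146/53 ≈ 248.04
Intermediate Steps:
j(l) = 2*l**2 (j(l) = (5 - 3)*l**2 = 2*l**2)
C = -104/53 (C = -4*(19 + 7)/(3 + 2*(-5)**2) = -104/(3 + 2*25) = -104/(3 + 50) = -104/53 ≈ -1.9623)
C + X(sqrt(-1 - 5))*(-50) = -104/53 - 5*(-50) = -104/53 + 250 = 13146/53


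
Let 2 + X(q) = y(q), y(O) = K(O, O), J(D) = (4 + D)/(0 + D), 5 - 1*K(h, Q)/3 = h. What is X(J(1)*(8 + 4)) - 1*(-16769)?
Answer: 16602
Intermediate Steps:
K(h, Q) = 15 - 3*h
J(D) = (4 + D)/D
y(O) = 15 - 3*O
X(q) = 13 - 3*q (X(q) = -2 + (15 - 3*q) = 13 - 3*q)
X(J(1)*(8 + 4)) - 1*(-16769) = (13 - 3*(4 + 1)/1*(8 + 4)) - 1*(-16769) = (13 - 3*1*5*12) + 16769 = (13 - 15*12) + 16769 = (13 - 3*60) + 16769 = (13 - 180) + 16769 = -167 + 16769 = 16602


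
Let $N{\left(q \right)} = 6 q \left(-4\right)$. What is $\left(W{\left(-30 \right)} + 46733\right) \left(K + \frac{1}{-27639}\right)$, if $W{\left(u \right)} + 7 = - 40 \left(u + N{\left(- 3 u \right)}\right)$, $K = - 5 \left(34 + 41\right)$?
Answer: $- \frac{1392238752076}{27639} \approx -5.0372 \cdot 10^{7}$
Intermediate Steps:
$N{\left(q \right)} = - 24 q$
$K = -375$ ($K = \left(-5\right) 75 = -375$)
$W{\left(u \right)} = -7 - 2920 u$ ($W{\left(u \right)} = -7 - 40 \left(u - 24 \left(- 3 u\right)\right) = -7 - 40 \left(u + 72 u\right) = -7 - 40 \cdot 73 u = -7 - 2920 u$)
$\left(W{\left(-30 \right)} + 46733\right) \left(K + \frac{1}{-27639}\right) = \left(\left(-7 - -87600\right) + 46733\right) \left(-375 + \frac{1}{-27639}\right) = \left(\left(-7 + 87600\right) + 46733\right) \left(-375 - \frac{1}{27639}\right) = \left(87593 + 46733\right) \left(- \frac{10364626}{27639}\right) = 134326 \left(- \frac{10364626}{27639}\right) = - \frac{1392238752076}{27639}$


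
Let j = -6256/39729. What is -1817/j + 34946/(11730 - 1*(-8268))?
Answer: 18280445/1584 ≈ 11541.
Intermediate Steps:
j = -368/2337 (j = -6256*1/39729 = -368/2337 ≈ -0.15747)
-1817/j + 34946/(11730 - 1*(-8268)) = -1817/(-368/2337) + 34946/(11730 - 1*(-8268)) = -1817*(-2337/368) + 34946/(11730 + 8268) = 184623/16 + 34946/19998 = 184623/16 + 34946*(1/19998) = 184623/16 + 173/99 = 18280445/1584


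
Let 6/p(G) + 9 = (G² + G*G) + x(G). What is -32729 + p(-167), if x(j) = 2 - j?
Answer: -305132466/9323 ≈ -32729.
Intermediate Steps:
p(G) = 6/(-7 - G + 2*G²) (p(G) = 6/(-9 + ((G² + G*G) + (2 - G))) = 6/(-9 + ((G² + G²) + (2 - G))) = 6/(-9 + (2*G² + (2 - G))) = 6/(-9 + (2 - G + 2*G²)) = 6/(-7 - G + 2*G²))
-32729 + p(-167) = -32729 + 6/(-7 - 1*(-167) + 2*(-167)²) = -32729 + 6/(-7 + 167 + 2*27889) = -32729 + 6/(-7 + 167 + 55778) = -32729 + 6/55938 = -32729 + 6*(1/55938) = -32729 + 1/9323 = -305132466/9323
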